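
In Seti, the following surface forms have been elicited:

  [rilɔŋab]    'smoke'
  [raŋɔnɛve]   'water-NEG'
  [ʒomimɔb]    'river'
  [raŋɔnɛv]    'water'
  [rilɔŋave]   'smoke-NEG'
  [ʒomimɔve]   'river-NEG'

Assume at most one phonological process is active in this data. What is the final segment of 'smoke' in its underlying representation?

'smoke' shows [v] ~ [b] at the end of the stem ([rilɔŋave] vs [rilɔŋab]).
But 'water' keeps [v] in both environments ([raŋɔnɛve], [raŋɔnɛv]), so there is no rule changing /v/ to [b] in isolation.
The alternation reflects intervocalic spirantization: voiced stops become fricatives between vowels. /b/ is underlying.

/b/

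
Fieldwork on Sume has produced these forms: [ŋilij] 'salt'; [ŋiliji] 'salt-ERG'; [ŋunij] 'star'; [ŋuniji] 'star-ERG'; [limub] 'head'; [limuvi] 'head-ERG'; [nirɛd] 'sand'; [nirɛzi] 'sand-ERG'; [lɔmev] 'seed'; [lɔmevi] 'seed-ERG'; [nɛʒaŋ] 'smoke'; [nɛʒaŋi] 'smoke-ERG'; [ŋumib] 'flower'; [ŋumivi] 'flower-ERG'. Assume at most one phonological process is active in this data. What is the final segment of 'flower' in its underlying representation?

'flower' shows [b] ~ [v] at the end of the stem ([ŋumib] vs [ŋumivi]).
Compare 'seed', with invariant [v] in [lɔmev] and [lɔmevi]: an analysis with underlying /v/ and a rule producing [b] in isolation would wrongly predict alternation here too.
So /b/ is underlying, and a rule of intervocalic spirantization — voiced stops become fricatives between vowels — gives [v].

/b/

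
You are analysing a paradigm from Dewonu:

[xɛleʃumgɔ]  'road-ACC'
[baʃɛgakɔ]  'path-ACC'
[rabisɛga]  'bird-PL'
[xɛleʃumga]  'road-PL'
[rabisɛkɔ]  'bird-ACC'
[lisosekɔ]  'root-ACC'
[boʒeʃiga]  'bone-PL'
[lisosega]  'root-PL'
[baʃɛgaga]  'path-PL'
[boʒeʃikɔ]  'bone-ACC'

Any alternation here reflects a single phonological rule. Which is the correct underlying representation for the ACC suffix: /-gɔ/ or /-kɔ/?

/-kɔ/

The ACC suffix surfaces as [-gɔ] and [-kɔ], depending on the final segment of the stem.
The PL suffix, which begins with [g], is invariant after every stem; so [g] is not altered by any rule here.
So the underlying form is /-kɔ/, and voiceless stops become voiced after a nasal.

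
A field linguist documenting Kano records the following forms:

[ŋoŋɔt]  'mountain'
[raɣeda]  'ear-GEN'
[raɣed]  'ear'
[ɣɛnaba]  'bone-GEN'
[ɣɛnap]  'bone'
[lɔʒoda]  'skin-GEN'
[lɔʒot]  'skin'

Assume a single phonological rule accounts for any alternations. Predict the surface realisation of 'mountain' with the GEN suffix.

The stem for 'skin' ends in [d] in [lɔʒoda] but [t] in [lɔʒot].
If /d/ were underlying and a rule turned it into [t] in isolation, 'ear' would also alternate; but it has [d] in both [raɣeda] and [raɣed].
So /t/ is underlying, and a rule of intervocalic voicing — voiceless stops become voiced between vowels — gives [d].
The one attested form of 'mountain', [ŋoŋɔt], shows underlying /ŋoŋɔt/. Applying the same rule between vowels gives [ŋoŋɔda].

[ŋoŋɔda]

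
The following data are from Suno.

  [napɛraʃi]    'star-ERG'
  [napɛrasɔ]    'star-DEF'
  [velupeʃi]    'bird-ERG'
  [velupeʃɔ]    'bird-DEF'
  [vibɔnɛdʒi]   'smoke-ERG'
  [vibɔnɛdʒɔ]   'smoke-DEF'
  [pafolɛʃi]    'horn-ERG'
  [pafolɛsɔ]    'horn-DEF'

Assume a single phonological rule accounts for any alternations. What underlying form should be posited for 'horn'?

The root 'horn' surfaces as [pafolɛʃi] and [pafolɛsɔ], with a stem-final [ʃ] ~ [s] alternation.
The stem 'bird' ([velupeʃi], [velupeʃɔ]) shows [ʃ] unchanged in both environments, so [ʃ] cannot be basic with [s] derived before the DEF suffix.
So /s/ is underlying, and a rule of palatalization before a front vowel — /s/ becomes palato-alveolar [ʃ] before a front vowel — gives [ʃ].
So 'horn' = /pafolɛs/.

/pafolɛs/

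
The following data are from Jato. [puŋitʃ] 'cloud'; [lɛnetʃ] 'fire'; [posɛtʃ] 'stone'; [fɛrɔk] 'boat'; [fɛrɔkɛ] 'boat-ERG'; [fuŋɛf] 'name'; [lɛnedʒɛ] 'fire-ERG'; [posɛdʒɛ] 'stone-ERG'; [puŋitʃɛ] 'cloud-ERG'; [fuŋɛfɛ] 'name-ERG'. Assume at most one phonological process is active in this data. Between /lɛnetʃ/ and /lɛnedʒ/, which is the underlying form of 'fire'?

In [lɛnetʃ] and [lɛnedʒɛ] the final segment of 'fire' alternates: [tʃ] ~ [dʒ].
The stem 'cloud' ([puŋitʃ], [puŋitʃɛ]) shows [tʃ] unchanged in both environments, so [tʃ] cannot be basic with [dʒ] derived before the ERG suffix.
So /dʒ/ is underlying, and a rule of word-final obstruent devoicing — voiced obstruents become voiceless word-finally — gives [tʃ].

/lɛnedʒ/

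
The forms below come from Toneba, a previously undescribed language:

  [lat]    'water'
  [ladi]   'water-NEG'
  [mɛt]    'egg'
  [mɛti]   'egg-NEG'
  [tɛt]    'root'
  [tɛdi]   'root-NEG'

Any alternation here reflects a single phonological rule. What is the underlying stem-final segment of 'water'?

The stem for 'water' ends in [t] in [lat] but [d] in [ladi].
The stem 'egg' ([mɛt], [mɛti]) shows [t] unchanged in both environments, so [t] cannot be basic with [d] derived before the NEG suffix.
The underlying segment must be /d/; voiced obstruents become voiceless word-finally, yielding [t] there.

/d/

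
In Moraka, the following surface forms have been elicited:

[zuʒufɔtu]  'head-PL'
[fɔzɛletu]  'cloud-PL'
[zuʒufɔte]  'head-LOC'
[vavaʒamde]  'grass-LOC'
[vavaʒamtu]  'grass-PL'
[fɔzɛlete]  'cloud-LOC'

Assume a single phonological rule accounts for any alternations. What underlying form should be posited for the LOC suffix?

The LOC morpheme has two allomorphs, [-de] and [-te].
The PL suffix, which begins with [t], is invariant after every stem; so [t] is not altered by any rule here.
So the underlying form is /-de/, and voiced stops become voiceless after a vowel.

/-de/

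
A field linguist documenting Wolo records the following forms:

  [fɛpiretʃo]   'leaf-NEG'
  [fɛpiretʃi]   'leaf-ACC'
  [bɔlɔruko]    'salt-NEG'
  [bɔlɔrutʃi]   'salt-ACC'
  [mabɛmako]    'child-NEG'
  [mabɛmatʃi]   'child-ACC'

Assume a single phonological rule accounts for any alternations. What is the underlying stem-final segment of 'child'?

/k/

The stem for 'child' ends in [k] in [mabɛmako] but [tʃ] in [mabɛmatʃi].
Compare 'leaf', with invariant [tʃ] in [fɛpiretʃo] and [fɛpiretʃi]: an analysis with underlying /tʃ/ and a rule producing [k] before the NEG suffix would wrongly predict alternation here too.
The alternation reflects palatalization before a front vowel: /k/ becomes palato-alveolar [tʃ] before a front vowel. /k/ is underlying.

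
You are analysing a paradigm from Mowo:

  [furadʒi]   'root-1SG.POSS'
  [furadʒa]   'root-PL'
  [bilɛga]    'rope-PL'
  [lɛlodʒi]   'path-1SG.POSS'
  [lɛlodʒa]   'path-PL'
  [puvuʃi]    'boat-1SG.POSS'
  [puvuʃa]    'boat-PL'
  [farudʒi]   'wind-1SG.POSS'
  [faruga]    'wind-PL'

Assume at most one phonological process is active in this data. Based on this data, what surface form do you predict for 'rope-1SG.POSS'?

The stem for 'wind' ends in [dʒ] in [farudʒi] but [g] in [faruga].
The stem 'path' ([lɛlodʒi], [lɛlodʒa]) shows [dʒ] unchanged in both environments, so [dʒ] cannot be basic with [g] derived before the PL suffix.
Therefore /g/ is basic and [dʒ] is derived by palatalization before a front vowel (/g/ becomes palato-alveolar [dʒ] before a front vowel).
The one attested form of 'rope', [bilɛga], shows underlying /bilɛg/. Applying the same rule before a front vowel gives [bilɛdʒi].

[bilɛdʒi]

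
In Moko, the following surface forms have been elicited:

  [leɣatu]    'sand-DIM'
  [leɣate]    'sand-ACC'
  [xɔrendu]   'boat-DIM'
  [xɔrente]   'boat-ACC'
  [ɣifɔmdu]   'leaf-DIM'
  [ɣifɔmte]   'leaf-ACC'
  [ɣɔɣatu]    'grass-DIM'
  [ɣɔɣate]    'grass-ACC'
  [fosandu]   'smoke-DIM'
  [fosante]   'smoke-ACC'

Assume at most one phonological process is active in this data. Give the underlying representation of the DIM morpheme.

The DIM morpheme has two allomorphs, [-du] and [-tu].
The ACC suffix, which begins with [t], is invariant after every stem; so [t] is not altered by any rule here.
The DIM suffix is therefore /-du/ underlyingly, with post-vocalic devoicing: voiced stops become voiceless after a vowel.

/-du/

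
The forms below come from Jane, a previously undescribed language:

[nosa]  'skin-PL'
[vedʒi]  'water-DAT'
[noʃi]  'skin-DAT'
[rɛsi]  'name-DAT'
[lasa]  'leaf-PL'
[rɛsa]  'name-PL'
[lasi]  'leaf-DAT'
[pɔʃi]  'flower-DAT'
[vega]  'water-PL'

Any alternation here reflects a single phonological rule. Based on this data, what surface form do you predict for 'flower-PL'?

In [nosa] and [noʃi] the final segment of 'skin' alternates: [s] ~ [ʃ].
The stem 'name' ([rɛsa], [rɛsi]) shows [s] unchanged in both environments, so [s] cannot be basic with [ʃ] derived before the DAT suffix.
So /ʃ/ is underlying, and a rule of depalatalization — palato-alveolar /dʒ/ and /ʃ/ become [g] and [s] when no front vowel follows — gives [s].
From [pɔʃi] the stem 'flower' is /pɔʃ/; when no front vowel follows this yields [pɔsa].

[pɔsa]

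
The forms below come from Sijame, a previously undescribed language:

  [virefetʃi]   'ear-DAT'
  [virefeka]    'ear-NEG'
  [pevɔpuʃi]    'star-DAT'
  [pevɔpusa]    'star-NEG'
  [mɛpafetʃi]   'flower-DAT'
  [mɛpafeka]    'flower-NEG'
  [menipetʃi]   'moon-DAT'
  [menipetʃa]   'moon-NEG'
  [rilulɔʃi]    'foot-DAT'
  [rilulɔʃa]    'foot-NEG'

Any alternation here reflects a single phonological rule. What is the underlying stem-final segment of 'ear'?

In [virefetʃi] and [virefeka] the final segment of 'ear' alternates: [tʃ] ~ [k].
The stem 'moon' ([menipetʃi], [menipetʃa]) shows [tʃ] unchanged in both environments, so [tʃ] cannot be basic with [k] derived before the NEG suffix.
The alternation reflects palatalization before a front vowel: /k/ and /s/ become palato-alveolar [tʃ] and [ʃ] before a front vowel. /k/ is underlying.

/k/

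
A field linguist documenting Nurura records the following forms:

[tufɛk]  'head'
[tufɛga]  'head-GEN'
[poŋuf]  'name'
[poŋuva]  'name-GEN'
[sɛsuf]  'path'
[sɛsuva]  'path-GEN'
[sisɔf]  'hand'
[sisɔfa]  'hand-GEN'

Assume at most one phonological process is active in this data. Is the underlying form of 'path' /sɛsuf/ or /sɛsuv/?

/sɛsuv/

'path' shows [f] ~ [v] at the end of the stem ([sɛsuf] vs [sɛsuva]).
But 'hand' keeps [f] in both environments ([sisɔf], [sisɔfa]), so there is no rule changing /f/ to [v] before the GEN suffix.
The underlying segment must be /v/; voiced obstruents become voiceless word-finally, yielding [f] there.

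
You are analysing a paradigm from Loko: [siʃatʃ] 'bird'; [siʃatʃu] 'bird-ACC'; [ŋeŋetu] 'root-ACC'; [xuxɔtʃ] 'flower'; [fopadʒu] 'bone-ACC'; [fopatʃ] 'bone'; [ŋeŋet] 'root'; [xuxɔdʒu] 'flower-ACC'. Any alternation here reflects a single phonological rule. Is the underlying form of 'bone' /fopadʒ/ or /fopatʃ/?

'bone' shows [dʒ] ~ [tʃ] at the end of the stem ([fopadʒu] vs [fopatʃ]).
Compare 'bird', with invariant [tʃ] in [siʃatʃu] and [siʃatʃ]: an analysis with underlying /tʃ/ and a rule producing [dʒ] before the ACC suffix would wrongly predict alternation here too.
The alternation reflects word-final obstruent devoicing: voiced obstruents become voiceless word-finally. /dʒ/ is underlying.

/fopadʒ/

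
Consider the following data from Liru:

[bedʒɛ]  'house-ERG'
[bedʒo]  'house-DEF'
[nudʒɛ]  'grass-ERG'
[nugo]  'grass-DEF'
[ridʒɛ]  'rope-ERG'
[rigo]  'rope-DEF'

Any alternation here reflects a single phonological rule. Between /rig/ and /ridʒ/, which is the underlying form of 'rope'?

/rig/

In [ridʒɛ] and [rigo] the final segment of 'rope' alternates: [dʒ] ~ [g].
But 'house' keeps [dʒ] in both environments ([bedʒɛ], [bedʒo]), so there is no rule changing /dʒ/ to [g] before the DEF suffix.
Therefore /g/ is basic and [dʒ] is derived by palatalization before a front vowel (/g/ becomes palato-alveolar [dʒ] before a front vowel).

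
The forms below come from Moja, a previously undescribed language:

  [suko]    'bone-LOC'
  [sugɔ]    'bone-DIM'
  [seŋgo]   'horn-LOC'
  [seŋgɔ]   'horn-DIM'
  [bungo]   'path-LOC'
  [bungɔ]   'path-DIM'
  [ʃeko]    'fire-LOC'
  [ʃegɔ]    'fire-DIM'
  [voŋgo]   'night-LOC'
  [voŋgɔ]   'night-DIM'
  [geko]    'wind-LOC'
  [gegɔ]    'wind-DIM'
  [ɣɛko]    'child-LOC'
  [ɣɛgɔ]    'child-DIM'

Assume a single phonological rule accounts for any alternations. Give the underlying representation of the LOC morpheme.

/-ko/

The LOC morpheme has two allomorphs, [-go] and [-ko].
The DIM suffix, which begins with [g], is invariant after every stem; so [g] is not altered by any rule here.
The LOC suffix is therefore /-ko/ underlyingly, with post-nasal voicing: voiceless stops become voiced after a nasal.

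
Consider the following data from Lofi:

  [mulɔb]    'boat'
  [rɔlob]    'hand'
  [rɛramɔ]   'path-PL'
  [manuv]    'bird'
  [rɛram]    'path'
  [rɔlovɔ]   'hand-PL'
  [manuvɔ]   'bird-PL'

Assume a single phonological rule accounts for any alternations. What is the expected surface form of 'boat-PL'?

[mulɔvɔ]

'hand' shows [v] ~ [b] at the end of the stem ([rɔlovɔ] vs [rɔlob]).
Compare 'bird', with invariant [v] in [manuvɔ] and [manuv]: an analysis with underlying /v/ and a rule producing [b] in isolation would wrongly predict alternation here too.
The underlying segment must be /b/; voiced stops become fricatives between vowels, yielding [v] there.
The one attested form of 'boat', [mulɔb], shows underlying /mulɔb/. Applying the same rule between vowels gives [mulɔvɔ].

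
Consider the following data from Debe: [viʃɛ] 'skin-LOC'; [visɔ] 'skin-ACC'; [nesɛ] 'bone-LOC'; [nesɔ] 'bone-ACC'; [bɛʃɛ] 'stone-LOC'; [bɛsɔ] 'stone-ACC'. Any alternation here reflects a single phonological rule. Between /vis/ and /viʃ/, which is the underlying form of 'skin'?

/viʃ/

The stem for 'skin' ends in [ʃ] in [viʃɛ] but [s] in [visɔ].
The stem 'bone' ([nesɛ], [nesɔ]) shows [s] unchanged in both environments, so [s] cannot be basic with [ʃ] derived before the LOC suffix.
Therefore /ʃ/ is basic and [s] is derived by depalatalization (palato-alveolar /ʃ/ becomes [s] when no front vowel follows).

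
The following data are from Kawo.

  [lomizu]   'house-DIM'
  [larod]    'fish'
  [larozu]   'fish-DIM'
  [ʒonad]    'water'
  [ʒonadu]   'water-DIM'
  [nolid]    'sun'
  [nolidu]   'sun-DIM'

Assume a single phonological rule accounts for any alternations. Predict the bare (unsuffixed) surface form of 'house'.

[lomid]

The root 'fish' surfaces as [larod] and [larozu], with a stem-final [d] ~ [z] alternation.
If /d/ were underlying and a rule turned it into [z] before the DIM suffix, 'sun' would also alternate; but it has [d] in both [nolid] and [nolidu].
The underlying segment must be /z/; voiced fricatives become stops word-finally, yielding [d] there.
The one attested form of 'house', [lomizu], shows underlying /lomiz/. Applying the same rule word-finally gives [lomid].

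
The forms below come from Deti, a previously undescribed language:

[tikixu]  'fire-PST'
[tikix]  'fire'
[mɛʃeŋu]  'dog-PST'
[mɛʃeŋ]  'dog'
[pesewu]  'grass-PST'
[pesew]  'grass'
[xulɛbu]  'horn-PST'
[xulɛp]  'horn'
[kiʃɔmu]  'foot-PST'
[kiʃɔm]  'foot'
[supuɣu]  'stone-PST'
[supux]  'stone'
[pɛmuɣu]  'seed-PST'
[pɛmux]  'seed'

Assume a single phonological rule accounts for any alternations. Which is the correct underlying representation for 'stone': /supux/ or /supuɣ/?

'stone' shows [ɣ] ~ [x] at the end of the stem ([supuɣu] vs [supux]).
The stem 'fire' ([tikixu], [tikix]) shows [x] unchanged in both environments, so [x] cannot be basic with [ɣ] derived before the PST suffix.
So /ɣ/ is underlying, and a rule of word-final obstruent devoicing — voiced obstruents become voiceless word-finally — gives [x].

/supuɣ/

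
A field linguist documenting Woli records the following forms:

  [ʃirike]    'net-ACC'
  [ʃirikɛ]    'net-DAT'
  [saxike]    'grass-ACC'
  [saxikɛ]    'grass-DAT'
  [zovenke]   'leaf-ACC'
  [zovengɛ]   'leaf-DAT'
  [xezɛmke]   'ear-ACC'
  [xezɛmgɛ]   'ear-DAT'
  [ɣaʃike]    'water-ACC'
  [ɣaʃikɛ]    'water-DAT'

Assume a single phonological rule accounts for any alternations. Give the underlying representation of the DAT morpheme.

The DAT morpheme has two allomorphs, [-gɛ] and [-kɛ].
By contrast the ACC suffix keeps its initial [k] throughout — that segment must be underlying.
The DAT suffix is therefore /-gɛ/ underlyingly, with post-vocalic devoicing: voiced stops become voiceless after a vowel.

/-gɛ/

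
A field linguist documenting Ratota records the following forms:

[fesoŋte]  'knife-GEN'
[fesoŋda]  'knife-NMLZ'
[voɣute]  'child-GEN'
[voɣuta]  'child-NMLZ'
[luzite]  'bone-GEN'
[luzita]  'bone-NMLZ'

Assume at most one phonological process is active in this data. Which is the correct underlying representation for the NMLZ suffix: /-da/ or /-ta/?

/-da/

The NMLZ morpheme has two allomorphs, [-da] and [-ta].
By contrast the GEN suffix keeps its initial [t] throughout — that segment must be underlying.
So the underlying form is /-da/, and voiced stops become voiceless after a vowel.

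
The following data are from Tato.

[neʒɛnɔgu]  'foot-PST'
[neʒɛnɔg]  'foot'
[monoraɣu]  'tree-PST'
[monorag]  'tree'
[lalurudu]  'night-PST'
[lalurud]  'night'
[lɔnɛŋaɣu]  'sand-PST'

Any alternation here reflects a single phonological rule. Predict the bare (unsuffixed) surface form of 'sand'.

The stem for 'tree' ends in [ɣ] in [monoraɣu] but [g] in [monorag].
If /g/ were underlying and a rule turned it into [ɣ] before the PST suffix, 'foot' would also alternate; but it has [g] in both [neʒɛnɔgu] and [neʒɛnɔg].
The alternation reflects word-final hardening: voiced fricatives become stops word-finally. /ɣ/ is underlying.
The one attested form of 'sand', [lɔnɛŋaɣu], shows underlying /lɔnɛŋaɣ/. Applying the same rule word-finally gives [lɔnɛŋag].

[lɔnɛŋag]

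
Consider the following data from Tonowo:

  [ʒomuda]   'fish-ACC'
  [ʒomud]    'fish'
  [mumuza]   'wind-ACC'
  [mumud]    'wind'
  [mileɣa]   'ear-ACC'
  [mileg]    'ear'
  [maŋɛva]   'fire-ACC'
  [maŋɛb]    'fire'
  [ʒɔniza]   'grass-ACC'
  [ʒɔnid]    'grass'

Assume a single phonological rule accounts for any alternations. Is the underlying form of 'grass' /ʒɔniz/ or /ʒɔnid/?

/ʒɔniz/

The stem for 'grass' ends in [z] in [ʒɔniza] but [d] in [ʒɔnid].
But 'fish' keeps [d] in both environments ([ʒomuda], [ʒomud]), so there is no rule changing /d/ to [z] before the ACC suffix.
The underlying segment must be /z/; voiced fricatives become stops word-finally, yielding [d] there.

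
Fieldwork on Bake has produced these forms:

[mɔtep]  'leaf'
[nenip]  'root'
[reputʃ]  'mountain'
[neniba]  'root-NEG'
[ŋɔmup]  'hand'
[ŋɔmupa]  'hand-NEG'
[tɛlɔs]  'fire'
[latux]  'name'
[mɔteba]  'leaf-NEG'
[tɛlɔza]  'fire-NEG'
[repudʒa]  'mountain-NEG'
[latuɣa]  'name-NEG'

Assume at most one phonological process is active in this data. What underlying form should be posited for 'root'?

/nenib/

'root' shows [p] ~ [b] at the end of the stem ([nenip] vs [neniba]).
If /p/ were underlying and a rule turned it into [b] before the NEG suffix, 'hand' would also alternate; but it has [p] in both [ŋɔmup] and [ŋɔmupa].
The underlying segment must be /b/; voiced obstruents become voiceless word-finally, yielding [p] there.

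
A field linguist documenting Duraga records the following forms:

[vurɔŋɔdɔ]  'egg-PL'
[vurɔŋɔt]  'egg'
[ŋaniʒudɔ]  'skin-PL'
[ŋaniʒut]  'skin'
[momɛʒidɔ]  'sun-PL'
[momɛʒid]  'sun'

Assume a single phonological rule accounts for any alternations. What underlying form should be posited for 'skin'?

In [ŋaniʒudɔ] and [ŋaniʒut] the final segment of 'skin' alternates: [d] ~ [t].
If /d/ were underlying and a rule turned it into [t] in isolation, 'sun' would also alternate; but it has [d] in both [momɛʒidɔ] and [momɛʒid].
Therefore /t/ is basic and [d] is derived by intervocalic voicing (voiceless stops become voiced between vowels).

/ŋaniʒut/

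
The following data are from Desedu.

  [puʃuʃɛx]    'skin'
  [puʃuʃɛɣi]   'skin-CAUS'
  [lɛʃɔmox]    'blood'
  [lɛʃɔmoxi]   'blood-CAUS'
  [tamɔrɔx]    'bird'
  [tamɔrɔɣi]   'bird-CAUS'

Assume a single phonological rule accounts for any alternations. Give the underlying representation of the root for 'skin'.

/puʃuʃɛɣ/

In [puʃuʃɛx] and [puʃuʃɛɣi] the final segment of 'skin' alternates: [x] ~ [ɣ].
Compare 'blood', with invariant [x] in [lɛʃɔmox] and [lɛʃɔmoxi]: an analysis with underlying /x/ and a rule producing [ɣ] before the CAUS suffix would wrongly predict alternation here too.
The underlying segment must be /ɣ/; voiced obstruents become voiceless word-finally, yielding [x] there.
Hence 'skin' is /puʃuʃɛɣ/ underlyingly.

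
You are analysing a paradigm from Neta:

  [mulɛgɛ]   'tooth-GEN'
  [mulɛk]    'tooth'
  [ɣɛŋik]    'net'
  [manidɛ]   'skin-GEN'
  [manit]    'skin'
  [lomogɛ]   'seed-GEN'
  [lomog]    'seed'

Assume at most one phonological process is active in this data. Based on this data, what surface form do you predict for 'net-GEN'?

[ɣɛŋigɛ]

The stem for 'tooth' ends in [g] in [mulɛgɛ] but [k] in [mulɛk].
Compare 'seed', with invariant [g] in [lomogɛ] and [lomog]: an analysis with underlying /g/ and a rule producing [k] in isolation would wrongly predict alternation here too.
The underlying segment must be /k/; voiceless stops become voiced between vowels, yielding [g] there.
From [ɣɛŋik] the stem 'net' is /ɣɛŋik/; between vowels this yields [ɣɛŋigɛ].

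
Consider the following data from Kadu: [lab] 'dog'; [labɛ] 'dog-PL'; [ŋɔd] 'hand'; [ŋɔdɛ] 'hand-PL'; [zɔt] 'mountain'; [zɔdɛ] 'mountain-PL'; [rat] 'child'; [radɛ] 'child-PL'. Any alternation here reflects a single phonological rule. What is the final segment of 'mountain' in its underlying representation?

'mountain' shows [t] ~ [d] at the end of the stem ([zɔt] vs [zɔdɛ]).
The stem 'hand' ([ŋɔd], [ŋɔdɛ]) shows [d] unchanged in both environments, so [d] cannot be basic with [t] derived in isolation.
The alternation reflects intervocalic voicing: voiceless stops become voiced between vowels. /t/ is underlying.

/t/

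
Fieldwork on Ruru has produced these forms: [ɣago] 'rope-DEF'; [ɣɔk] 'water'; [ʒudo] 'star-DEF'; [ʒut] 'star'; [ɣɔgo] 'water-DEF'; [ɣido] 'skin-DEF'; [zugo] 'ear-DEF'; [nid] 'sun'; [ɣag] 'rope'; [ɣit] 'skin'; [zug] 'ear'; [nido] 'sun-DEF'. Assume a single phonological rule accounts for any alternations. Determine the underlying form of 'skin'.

The root 'skin' surfaces as [ɣido] and [ɣit], with a stem-final [d] ~ [t] alternation.
If /d/ were underlying and a rule turned it into [t] in isolation, 'sun' would also alternate; but it has [d] in both [nido] and [nid].
So /t/ is underlying, and a rule of intervocalic voicing — voiceless stops become voiced between vowels — gives [d].
So 'skin' = /ɣit/.

/ɣit/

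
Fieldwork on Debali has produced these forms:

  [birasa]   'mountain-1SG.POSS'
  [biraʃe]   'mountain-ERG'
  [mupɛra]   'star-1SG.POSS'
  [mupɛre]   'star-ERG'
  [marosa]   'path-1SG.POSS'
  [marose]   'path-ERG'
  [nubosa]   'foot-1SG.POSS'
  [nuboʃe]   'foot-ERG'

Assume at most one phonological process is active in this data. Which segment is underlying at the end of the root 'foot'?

/ʃ/

'foot' shows [s] ~ [ʃ] at the end of the stem ([nubosa] vs [nuboʃe]).
Compare 'path', with invariant [s] in [marosa] and [marose]: an analysis with underlying /s/ and a rule producing [ʃ] before the ERG suffix would wrongly predict alternation here too.
Therefore /ʃ/ is basic and [s] is derived by depalatalization (palato-alveolar /ʃ/ becomes [s] when no front vowel follows).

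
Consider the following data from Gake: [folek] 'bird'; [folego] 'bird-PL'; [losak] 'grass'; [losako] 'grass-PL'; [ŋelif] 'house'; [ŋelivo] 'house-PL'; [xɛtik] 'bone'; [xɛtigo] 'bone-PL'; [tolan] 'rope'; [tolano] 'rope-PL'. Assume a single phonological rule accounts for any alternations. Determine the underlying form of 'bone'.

In [xɛtik] and [xɛtigo] the final segment of 'bone' alternates: [k] ~ [g].
But 'grass' keeps [k] in both environments ([losak], [losako]), so there is no rule changing /k/ to [g] before the PL suffix.
Therefore /g/ is basic and [k] is derived by word-final obstruent devoicing (voiced obstruents become voiceless word-finally).

/xɛtig/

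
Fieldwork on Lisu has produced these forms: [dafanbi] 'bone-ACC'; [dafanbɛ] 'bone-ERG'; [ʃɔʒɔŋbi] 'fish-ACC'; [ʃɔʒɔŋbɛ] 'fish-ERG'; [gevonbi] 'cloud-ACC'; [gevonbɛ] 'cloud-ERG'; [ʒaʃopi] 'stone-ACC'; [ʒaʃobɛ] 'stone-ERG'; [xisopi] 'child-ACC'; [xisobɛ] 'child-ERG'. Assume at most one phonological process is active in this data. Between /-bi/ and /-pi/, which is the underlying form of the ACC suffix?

The ACC morpheme has two allomorphs, [-bi] and [-pi].
By contrast the ERG suffix keeps its initial [b] throughout — that segment must be underlying.
So the underlying form is /-pi/, and voiceless stops become voiced after a nasal.

/-pi/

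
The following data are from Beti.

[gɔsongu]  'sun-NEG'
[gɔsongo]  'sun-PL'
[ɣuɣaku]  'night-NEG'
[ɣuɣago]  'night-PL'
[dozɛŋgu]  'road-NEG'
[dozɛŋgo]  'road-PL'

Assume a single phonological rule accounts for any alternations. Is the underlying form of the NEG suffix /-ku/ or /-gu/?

The NEG morpheme has two allomorphs, [-gu] and [-ku].
The PL suffix, which begins with [g], is invariant after every stem; so [g] is not altered by any rule here.
So the underlying form is /-ku/, and voiceless stops become voiced after a nasal.

/-ku/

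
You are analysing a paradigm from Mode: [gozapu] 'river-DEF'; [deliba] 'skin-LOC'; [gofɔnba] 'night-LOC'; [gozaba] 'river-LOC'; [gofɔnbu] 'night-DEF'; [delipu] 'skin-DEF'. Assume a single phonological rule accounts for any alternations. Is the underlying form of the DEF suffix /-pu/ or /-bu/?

/-pu/

The DEF suffix surfaces as [-bu] and [-pu], depending on the final segment of the stem.
By contrast the LOC suffix keeps its initial [b] throughout — that segment must be underlying.
So the underlying form is /-pu/, and voiceless stops become voiced after a nasal.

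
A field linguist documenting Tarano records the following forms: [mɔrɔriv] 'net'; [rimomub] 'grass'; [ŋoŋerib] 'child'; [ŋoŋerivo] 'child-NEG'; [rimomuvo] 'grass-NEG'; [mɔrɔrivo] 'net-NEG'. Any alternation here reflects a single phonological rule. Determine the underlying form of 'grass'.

'grass' shows [v] ~ [b] at the end of the stem ([rimomuvo] vs [rimomub]).
Compare 'net', with invariant [v] in [mɔrɔrivo] and [mɔrɔriv]: an analysis with underlying /v/ and a rule producing [b] in isolation would wrongly predict alternation here too.
So /b/ is underlying, and a rule of intervocalic spirantization — voiced stops become fricatives between vowels — gives [v].
So 'grass' = /rimomub/.

/rimomub/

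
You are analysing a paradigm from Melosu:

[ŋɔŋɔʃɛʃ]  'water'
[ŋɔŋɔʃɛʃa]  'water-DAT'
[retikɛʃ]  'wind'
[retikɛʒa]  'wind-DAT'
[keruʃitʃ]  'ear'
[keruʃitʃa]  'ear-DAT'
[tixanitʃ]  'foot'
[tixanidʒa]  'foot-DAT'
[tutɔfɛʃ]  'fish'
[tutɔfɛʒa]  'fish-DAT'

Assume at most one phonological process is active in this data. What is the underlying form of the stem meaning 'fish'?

In [tutɔfɛʃ] and [tutɔfɛʒa] the final segment of 'fish' alternates: [ʃ] ~ [ʒ].
If /ʃ/ were underlying and a rule turned it into [ʒ] before the DAT suffix, 'water' would also alternate; but it has [ʃ] in both [ŋɔŋɔʃɛʃ] and [ŋɔŋɔʃɛʃa].
Therefore /ʒ/ is basic and [ʃ] is derived by word-final obstruent devoicing (voiced obstruents become voiceless word-finally).
Hence 'fish' is /tutɔfɛʒ/ underlyingly.

/tutɔfɛʒ/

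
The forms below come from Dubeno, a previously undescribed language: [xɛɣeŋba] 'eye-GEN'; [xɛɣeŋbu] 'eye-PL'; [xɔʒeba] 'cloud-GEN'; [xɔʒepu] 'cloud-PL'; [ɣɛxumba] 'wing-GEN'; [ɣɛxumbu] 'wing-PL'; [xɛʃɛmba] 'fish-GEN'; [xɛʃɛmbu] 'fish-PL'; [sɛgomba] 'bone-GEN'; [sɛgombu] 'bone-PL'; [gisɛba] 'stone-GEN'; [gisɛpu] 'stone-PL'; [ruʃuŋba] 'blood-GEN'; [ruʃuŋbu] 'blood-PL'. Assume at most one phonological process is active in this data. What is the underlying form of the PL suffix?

/-pu/

The PL morpheme has two allomorphs, [-bu] and [-pu].
The GEN suffix, which begins with [b], is invariant after every stem; so [b] is not altered by any rule here.
So the underlying form is /-pu/, and voiceless stops become voiced after a nasal.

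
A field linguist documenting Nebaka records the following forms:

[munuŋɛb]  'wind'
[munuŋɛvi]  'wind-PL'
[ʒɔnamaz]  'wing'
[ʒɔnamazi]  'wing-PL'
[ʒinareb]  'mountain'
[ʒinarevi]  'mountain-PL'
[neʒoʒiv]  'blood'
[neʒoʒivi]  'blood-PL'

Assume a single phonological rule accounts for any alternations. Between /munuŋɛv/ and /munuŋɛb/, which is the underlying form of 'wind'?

The root 'wind' surfaces as [munuŋɛb] and [munuŋɛvi], with a stem-final [b] ~ [v] alternation.
But 'blood' keeps [v] in both environments ([neʒoʒiv], [neʒoʒivi]), so there is no rule changing /v/ to [b] in isolation.
The underlying segment must be /b/; voiced stops become fricatives between vowels, yielding [v] there.

/munuŋɛb/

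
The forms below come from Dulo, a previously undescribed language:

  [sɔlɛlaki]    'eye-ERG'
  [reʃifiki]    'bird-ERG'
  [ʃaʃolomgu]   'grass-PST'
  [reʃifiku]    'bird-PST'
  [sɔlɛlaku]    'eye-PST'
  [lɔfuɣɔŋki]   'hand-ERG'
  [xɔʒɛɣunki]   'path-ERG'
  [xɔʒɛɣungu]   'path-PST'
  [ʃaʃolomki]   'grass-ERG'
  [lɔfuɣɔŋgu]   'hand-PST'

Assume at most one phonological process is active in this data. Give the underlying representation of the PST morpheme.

/-gu/

The PST suffix surfaces as [-gu] and [-ku], depending on the final segment of the stem.
By contrast the ERG suffix keeps its initial [k] throughout — that segment must be underlying.
So the underlying form is /-gu/, and voiced stops become voiceless after a vowel.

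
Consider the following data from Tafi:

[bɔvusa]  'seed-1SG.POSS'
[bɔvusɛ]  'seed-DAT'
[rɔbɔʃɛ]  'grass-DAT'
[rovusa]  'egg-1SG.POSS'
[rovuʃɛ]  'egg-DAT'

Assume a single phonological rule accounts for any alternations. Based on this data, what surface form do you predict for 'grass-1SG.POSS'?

'egg' shows [s] ~ [ʃ] at the end of the stem ([rovusa] vs [rovuʃɛ]).
If /s/ were underlying and a rule turned it into [ʃ] before the DAT suffix, 'seed' would also alternate; but it has [s] in both [bɔvusa] and [bɔvusɛ].
Therefore /ʃ/ is basic and [s] is derived by depalatalization (palato-alveolar /ʃ/ becomes [s] when no front vowel follows).
The one attested form of 'grass', [rɔbɔʃɛ], shows underlying /rɔbɔʃ/. Applying the same rule when no front vowel follows gives [rɔbɔsa].

[rɔbɔsa]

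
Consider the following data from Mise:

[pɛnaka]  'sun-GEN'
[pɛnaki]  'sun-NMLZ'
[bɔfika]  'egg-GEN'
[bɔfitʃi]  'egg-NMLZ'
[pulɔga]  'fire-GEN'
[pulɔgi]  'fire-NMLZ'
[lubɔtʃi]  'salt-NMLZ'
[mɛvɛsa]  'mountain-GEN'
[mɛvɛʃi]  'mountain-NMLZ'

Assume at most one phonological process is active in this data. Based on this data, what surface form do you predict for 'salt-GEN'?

In [bɔfika] and [bɔfitʃi] the final segment of 'egg' alternates: [k] ~ [tʃ].
If /k/ were underlying and a rule turned it into [tʃ] before the NMLZ suffix, 'sun' would also alternate; but it has [k] in both [pɛnaka] and [pɛnaki].
The alternation reflects depalatalization: palato-alveolar /tʃ/ and /ʃ/ become [k] and [s] when no front vowel follows. /tʃ/ is underlying.
From [lubɔtʃi] the stem 'salt' is /lubɔtʃ/; when no front vowel follows this yields [lubɔka].

[lubɔka]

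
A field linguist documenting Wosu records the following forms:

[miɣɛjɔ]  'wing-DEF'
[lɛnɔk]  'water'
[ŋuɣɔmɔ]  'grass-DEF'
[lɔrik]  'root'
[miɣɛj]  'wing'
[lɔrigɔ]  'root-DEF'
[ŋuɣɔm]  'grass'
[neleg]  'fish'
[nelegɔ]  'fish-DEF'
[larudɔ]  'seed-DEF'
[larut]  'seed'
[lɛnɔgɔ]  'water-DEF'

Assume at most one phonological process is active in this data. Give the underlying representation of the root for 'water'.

In [lɛnɔgɔ] and [lɛnɔk] the final segment of 'water' alternates: [g] ~ [k].
The stem 'fish' ([nelegɔ], [neleg]) shows [g] unchanged in both environments, so [g] cannot be basic with [k] derived in isolation.
So /k/ is underlying, and a rule of intervocalic voicing — voiceless stops become voiced between vowels — gives [g].

/lɛnɔk/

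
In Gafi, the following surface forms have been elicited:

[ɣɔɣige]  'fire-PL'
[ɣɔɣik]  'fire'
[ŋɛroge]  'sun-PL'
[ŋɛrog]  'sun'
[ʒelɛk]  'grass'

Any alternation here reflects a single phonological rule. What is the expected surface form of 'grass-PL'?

[ʒelɛge]

'fire' shows [g] ~ [k] at the end of the stem ([ɣɔɣige] vs [ɣɔɣik]).
But 'sun' keeps [g] in both environments ([ŋɛroge], [ŋɛrog]), so there is no rule changing /g/ to [k] in isolation.
The underlying segment must be /k/; voiceless stops become voiced between vowels, yielding [g] there.
From [ʒelɛk] the stem 'grass' is /ʒelɛk/; between vowels this yields [ʒelɛge].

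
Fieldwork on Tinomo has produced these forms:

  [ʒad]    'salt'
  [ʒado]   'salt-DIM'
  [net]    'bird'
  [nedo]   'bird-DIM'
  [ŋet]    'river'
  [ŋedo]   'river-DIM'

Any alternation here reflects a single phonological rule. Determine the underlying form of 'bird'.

In [net] and [nedo] the final segment of 'bird' alternates: [t] ~ [d].
But 'salt' keeps [d] in both environments ([ʒad], [ʒado]), so there is no rule changing /d/ to [t] in isolation.
So /t/ is underlying, and a rule of intervocalic voicing — voiceless stops become voiced between vowels — gives [d].

/net/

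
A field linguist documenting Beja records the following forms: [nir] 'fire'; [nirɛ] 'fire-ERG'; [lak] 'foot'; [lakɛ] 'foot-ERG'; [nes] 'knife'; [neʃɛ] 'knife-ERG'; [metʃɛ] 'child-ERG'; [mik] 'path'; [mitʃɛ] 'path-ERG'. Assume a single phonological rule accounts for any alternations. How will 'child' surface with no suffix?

'path' shows [k] ~ [tʃ] at the end of the stem ([mik] vs [mitʃɛ]).
The stem 'foot' ([lak], [lakɛ]) shows [k] unchanged in both environments, so [k] cannot be basic with [tʃ] derived before the ERG suffix.
The alternation reflects depalatalization: palato-alveolar /tʃ/ and /ʃ/ become [k] and [s] when no front vowel follows. /tʃ/ is underlying.
The one attested form of 'child', [metʃɛ], shows underlying /metʃ/. Applying the same rule when no front vowel follows gives [mek].

[mek]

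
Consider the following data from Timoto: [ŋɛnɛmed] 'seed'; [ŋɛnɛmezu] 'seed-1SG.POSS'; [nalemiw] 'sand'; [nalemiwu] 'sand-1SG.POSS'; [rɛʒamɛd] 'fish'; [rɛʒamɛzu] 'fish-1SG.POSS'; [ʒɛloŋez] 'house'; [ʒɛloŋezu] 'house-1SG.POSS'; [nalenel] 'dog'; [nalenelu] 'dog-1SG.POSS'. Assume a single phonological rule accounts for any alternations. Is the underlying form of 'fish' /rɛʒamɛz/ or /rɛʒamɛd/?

/rɛʒamɛd/

The root 'fish' surfaces as [rɛʒamɛd] and [rɛʒamɛzu], with a stem-final [d] ~ [z] alternation.
The stem 'house' ([ʒɛloŋez], [ʒɛloŋezu]) shows [z] unchanged in both environments, so [z] cannot be basic with [d] derived in isolation.
Therefore /d/ is basic and [z] is derived by intervocalic spirantization (voiced stops become fricatives between vowels).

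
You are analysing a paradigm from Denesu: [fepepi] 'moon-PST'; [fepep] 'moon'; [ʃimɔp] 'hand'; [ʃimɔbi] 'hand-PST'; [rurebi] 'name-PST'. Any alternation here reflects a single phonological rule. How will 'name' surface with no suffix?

'hand' shows [p] ~ [b] at the end of the stem ([ʃimɔp] vs [ʃimɔbi]).
Compare 'moon', with invariant [p] in [fepep] and [fepepi]: an analysis with underlying /p/ and a rule producing [b] before the PST suffix would wrongly predict alternation here too.
Therefore /b/ is basic and [p] is derived by word-final obstruent devoicing (voiced obstruents become voiceless word-finally).
The one attested form of 'name', [rurebi], shows underlying /rureb/. Applying the same rule word-finally gives [rurep].

[rurep]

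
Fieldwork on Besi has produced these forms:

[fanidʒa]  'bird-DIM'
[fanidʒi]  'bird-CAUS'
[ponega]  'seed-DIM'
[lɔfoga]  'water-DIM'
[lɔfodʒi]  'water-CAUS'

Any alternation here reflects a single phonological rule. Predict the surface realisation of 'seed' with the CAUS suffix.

In [lɔfodʒi] and [lɔfoga] the final segment of 'water' alternates: [dʒ] ~ [g].
If /dʒ/ were underlying and a rule turned it into [g] before the DIM suffix, 'bird' would also alternate; but it has [dʒ] in both [fanidʒi] and [fanidʒa].
The underlying segment must be /g/; /g/ becomes palato-alveolar [dʒ] before a front vowel, yielding [dʒ] there.
The one attested form of 'seed', [ponega], shows underlying /poneg/. Applying the same rule before a front vowel gives [ponedʒi].

[ponedʒi]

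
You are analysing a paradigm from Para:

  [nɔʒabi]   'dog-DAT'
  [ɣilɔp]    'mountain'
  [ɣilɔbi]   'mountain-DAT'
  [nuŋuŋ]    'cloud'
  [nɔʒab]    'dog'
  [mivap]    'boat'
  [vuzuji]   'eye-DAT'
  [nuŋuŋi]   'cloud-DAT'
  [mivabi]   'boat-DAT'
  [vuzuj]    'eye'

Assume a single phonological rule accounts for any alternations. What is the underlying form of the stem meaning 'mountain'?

In [ɣilɔbi] and [ɣilɔp] the final segment of 'mountain' alternates: [b] ~ [p].
The stem 'dog' ([nɔʒabi], [nɔʒab]) shows [b] unchanged in both environments, so [b] cannot be basic with [p] derived in isolation.
The alternation reflects intervocalic voicing: voiceless stops become voiced between vowels. /p/ is underlying.
Hence 'mountain' is /ɣilɔp/ underlyingly.

/ɣilɔp/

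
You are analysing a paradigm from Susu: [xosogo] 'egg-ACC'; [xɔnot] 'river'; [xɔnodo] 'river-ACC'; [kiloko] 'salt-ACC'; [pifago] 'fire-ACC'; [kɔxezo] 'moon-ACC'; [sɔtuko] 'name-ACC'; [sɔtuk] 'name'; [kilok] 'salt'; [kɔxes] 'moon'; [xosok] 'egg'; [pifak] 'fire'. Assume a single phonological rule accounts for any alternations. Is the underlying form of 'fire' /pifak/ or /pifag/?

/pifag/

The root 'fire' surfaces as [pifak] and [pifago], with a stem-final [k] ~ [g] alternation.
But 'name' keeps [k] in both environments ([sɔtuk], [sɔtuko]), so there is no rule changing /k/ to [g] before the ACC suffix.
The underlying segment must be /g/; voiced obstruents become voiceless word-finally, yielding [k] there.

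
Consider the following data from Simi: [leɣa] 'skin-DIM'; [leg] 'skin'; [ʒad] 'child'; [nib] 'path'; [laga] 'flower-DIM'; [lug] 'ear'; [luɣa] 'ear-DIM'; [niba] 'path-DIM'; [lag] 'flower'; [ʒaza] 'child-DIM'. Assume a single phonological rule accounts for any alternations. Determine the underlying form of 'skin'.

/leɣ/

The stem for 'skin' ends in [ɣ] in [leɣa] but [g] in [leg].
But 'flower' keeps [g] in both environments ([laga], [lag]), so there is no rule changing /g/ to [ɣ] before the DIM suffix.
Therefore /ɣ/ is basic and [g] is derived by word-final hardening (voiced fricatives become stops word-finally).
So 'skin' = /leɣ/.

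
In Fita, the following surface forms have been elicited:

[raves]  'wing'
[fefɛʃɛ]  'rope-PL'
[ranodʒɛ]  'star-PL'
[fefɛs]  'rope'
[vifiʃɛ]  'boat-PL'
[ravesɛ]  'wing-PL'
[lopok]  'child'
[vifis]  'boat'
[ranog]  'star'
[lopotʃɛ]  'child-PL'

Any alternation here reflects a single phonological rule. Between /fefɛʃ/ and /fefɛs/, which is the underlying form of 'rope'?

'rope' shows [ʃ] ~ [s] at the end of the stem ([fefɛʃɛ] vs [fefɛs]).
If /s/ were underlying and a rule turned it into [ʃ] before the PL suffix, 'wing' would also alternate; but it has [s] in both [ravesɛ] and [raves].
The underlying segment must be /ʃ/; palato-alveolar /tʃ/, /dʒ/ and /ʃ/ become [k], [g] and [s] when no front vowel follows, yielding [s] there.

/fefɛʃ/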